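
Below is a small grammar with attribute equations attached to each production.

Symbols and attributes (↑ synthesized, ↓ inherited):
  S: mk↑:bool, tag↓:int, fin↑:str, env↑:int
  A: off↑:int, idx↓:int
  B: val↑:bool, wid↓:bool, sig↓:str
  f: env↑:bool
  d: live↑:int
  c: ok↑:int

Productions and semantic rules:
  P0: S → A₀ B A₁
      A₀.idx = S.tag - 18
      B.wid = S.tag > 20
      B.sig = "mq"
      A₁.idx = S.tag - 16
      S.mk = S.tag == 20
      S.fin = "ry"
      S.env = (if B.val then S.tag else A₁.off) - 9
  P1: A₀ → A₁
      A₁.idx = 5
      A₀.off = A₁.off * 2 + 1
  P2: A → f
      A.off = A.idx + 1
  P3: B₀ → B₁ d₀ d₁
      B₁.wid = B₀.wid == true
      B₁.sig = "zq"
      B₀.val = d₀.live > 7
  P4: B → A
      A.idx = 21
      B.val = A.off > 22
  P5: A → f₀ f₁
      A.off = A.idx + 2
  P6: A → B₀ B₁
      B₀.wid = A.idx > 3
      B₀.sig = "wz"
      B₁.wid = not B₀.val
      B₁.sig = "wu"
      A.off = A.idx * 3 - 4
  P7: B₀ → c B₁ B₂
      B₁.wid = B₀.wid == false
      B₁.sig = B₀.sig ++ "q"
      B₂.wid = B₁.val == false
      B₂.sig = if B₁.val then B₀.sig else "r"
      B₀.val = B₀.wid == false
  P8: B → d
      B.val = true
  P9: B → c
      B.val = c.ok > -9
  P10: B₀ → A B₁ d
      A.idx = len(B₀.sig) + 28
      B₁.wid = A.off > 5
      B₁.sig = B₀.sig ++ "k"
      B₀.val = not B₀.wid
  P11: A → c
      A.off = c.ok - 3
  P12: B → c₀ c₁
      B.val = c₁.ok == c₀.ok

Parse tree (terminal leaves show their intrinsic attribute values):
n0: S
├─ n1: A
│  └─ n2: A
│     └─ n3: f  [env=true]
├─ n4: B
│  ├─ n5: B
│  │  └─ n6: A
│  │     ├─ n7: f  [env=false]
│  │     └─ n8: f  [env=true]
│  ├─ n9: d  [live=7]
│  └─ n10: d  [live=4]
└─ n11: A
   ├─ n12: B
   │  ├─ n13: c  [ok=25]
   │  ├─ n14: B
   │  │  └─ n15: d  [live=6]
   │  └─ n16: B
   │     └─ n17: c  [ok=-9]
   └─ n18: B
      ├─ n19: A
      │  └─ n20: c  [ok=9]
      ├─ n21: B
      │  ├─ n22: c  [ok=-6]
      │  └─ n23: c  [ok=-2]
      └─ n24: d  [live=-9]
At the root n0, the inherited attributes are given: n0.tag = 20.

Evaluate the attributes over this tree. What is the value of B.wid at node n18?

1. n0.tag = 20  [given at root]
2. n1.idx = 2  [S.tag - 18]
3. n2.idx = 5  [5]
4. n3.env = true  [terminal]
5. n2.off = 6  [A.idx + 1]
6. n1.off = 13  [A₁.off * 2 + 1]
7. n4.wid = false  [S.tag > 20]
8. n4.sig = "mq"  ["mq"]
9. n5.wid = false  [B₀.wid == true]
10. n5.sig = "zq"  ["zq"]
11. n6.idx = 21  [21]
12. n7.env = false  [terminal]
13. n8.env = true  [terminal]
14. n6.off = 23  [A.idx + 2]
15. n5.val = true  [A.off > 22]
16. n9.live = 7  [terminal]
17. n10.live = 4  [terminal]
18. n4.val = false  [d₀.live > 7]
19. n11.idx = 4  [S.tag - 16]
20. n12.wid = true  [A.idx > 3]
21. n12.sig = "wz"  ["wz"]
22. n13.ok = 25  [terminal]
23. n14.wid = false  [B₀.wid == false]
24. n14.sig = "wzq"  [B₀.sig ++ "q"]
25. n15.live = 6  [terminal]
26. n14.val = true  [true]
27. n16.wid = false  [B₁.val == false]
28. n16.sig = "wz"  [if B₁.val then B₀.sig else "r"]
29. n17.ok = -9  [terminal]
30. n16.val = false  [c.ok > -9]
31. n12.val = false  [B₀.wid == false]
32. n18.wid = true  [not B₀.val]
33. n18.sig = "wu"  ["wu"]
34. n19.idx = 30  [len(B₀.sig) + 28]
35. n20.ok = 9  [terminal]
36. n19.off = 6  [c.ok - 3]
37. n21.wid = true  [A.off > 5]
38. n21.sig = "wuk"  [B₀.sig ++ "k"]
39. n22.ok = -6  [terminal]
40. n23.ok = -2  [terminal]
41. n21.val = false  [c₁.ok == c₀.ok]
42. n24.live = -9  [terminal]
43. n18.val = false  [not B₀.wid]
44. n11.off = 8  [A.idx * 3 - 4]
45. n0.mk = true  [S.tag == 20]
46. n0.fin = "ry"  ["ry"]
47. n0.env = -1  [(if B.val then S.tag else A₁.off) - 9]

true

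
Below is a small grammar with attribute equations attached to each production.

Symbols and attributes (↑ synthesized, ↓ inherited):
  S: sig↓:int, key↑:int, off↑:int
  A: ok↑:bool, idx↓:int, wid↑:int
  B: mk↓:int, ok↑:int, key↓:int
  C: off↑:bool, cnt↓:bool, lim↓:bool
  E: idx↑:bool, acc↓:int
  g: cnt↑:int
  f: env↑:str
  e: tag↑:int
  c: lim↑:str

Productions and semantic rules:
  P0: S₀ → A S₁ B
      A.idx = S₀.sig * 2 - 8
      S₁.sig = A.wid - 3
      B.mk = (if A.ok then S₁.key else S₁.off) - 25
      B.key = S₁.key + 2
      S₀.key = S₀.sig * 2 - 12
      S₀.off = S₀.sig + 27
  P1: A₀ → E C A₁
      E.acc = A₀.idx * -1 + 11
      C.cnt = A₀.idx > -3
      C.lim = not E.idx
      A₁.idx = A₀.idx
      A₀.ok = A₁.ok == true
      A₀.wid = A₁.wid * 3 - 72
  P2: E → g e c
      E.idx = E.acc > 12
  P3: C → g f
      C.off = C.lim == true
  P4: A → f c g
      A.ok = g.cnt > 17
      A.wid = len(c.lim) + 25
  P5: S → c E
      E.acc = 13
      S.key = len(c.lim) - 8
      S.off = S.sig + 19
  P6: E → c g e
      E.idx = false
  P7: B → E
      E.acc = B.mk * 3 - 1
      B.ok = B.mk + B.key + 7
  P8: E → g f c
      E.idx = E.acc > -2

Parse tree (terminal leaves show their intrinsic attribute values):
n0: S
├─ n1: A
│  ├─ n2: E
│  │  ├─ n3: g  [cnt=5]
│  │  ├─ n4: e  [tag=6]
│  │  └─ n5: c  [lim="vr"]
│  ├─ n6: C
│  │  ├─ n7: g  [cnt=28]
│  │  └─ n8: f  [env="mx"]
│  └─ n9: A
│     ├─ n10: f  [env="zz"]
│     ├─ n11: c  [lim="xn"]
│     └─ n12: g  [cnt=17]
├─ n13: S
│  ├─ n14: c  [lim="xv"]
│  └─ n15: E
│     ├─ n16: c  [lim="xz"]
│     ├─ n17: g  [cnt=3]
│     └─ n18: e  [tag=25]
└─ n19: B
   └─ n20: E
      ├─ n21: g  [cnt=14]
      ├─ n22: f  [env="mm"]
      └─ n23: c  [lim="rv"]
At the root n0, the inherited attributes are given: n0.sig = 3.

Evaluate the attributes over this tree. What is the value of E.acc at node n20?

-1

1. n0.sig = 3  [given at root]
2. n1.idx = -2  [S₀.sig * 2 - 8]
3. n2.acc = 13  [A₀.idx * -1 + 11]
4. n3.cnt = 5  [terminal]
5. n4.tag = 6  [terminal]
6. n5.lim = "vr"  [terminal]
7. n2.idx = true  [E.acc > 12]
8. n6.cnt = true  [A₀.idx > -3]
9. n6.lim = false  [not E.idx]
10. n7.cnt = 28  [terminal]
11. n8.env = "mx"  [terminal]
12. n6.off = false  [C.lim == true]
13. n9.idx = -2  [A₀.idx]
14. n10.env = "zz"  [terminal]
15. n11.lim = "xn"  [terminal]
16. n12.cnt = 17  [terminal]
17. n9.ok = false  [g.cnt > 17]
18. n9.wid = 27  [len(c.lim) + 25]
19. n1.ok = false  [A₁.ok == true]
20. n1.wid = 9  [A₁.wid * 3 - 72]
21. n13.sig = 6  [A.wid - 3]
22. n14.lim = "xv"  [terminal]
23. n15.acc = 13  [13]
24. n16.lim = "xz"  [terminal]
25. n17.cnt = 3  [terminal]
26. n18.tag = 25  [terminal]
27. n15.idx = false  [false]
28. n13.key = -6  [len(c.lim) - 8]
29. n13.off = 25  [S.sig + 19]
30. n19.mk = 0  [(if A.ok then S₁.key else S₁.off) - 25]
31. n19.key = -4  [S₁.key + 2]
32. n20.acc = -1  [B.mk * 3 - 1]
33. n21.cnt = 14  [terminal]
34. n22.env = "mm"  [terminal]
35. n23.lim = "rv"  [terminal]
36. n20.idx = true  [E.acc > -2]
37. n19.ok = 3  [B.mk + B.key + 7]
38. n0.key = -6  [S₀.sig * 2 - 12]
39. n0.off = 30  [S₀.sig + 27]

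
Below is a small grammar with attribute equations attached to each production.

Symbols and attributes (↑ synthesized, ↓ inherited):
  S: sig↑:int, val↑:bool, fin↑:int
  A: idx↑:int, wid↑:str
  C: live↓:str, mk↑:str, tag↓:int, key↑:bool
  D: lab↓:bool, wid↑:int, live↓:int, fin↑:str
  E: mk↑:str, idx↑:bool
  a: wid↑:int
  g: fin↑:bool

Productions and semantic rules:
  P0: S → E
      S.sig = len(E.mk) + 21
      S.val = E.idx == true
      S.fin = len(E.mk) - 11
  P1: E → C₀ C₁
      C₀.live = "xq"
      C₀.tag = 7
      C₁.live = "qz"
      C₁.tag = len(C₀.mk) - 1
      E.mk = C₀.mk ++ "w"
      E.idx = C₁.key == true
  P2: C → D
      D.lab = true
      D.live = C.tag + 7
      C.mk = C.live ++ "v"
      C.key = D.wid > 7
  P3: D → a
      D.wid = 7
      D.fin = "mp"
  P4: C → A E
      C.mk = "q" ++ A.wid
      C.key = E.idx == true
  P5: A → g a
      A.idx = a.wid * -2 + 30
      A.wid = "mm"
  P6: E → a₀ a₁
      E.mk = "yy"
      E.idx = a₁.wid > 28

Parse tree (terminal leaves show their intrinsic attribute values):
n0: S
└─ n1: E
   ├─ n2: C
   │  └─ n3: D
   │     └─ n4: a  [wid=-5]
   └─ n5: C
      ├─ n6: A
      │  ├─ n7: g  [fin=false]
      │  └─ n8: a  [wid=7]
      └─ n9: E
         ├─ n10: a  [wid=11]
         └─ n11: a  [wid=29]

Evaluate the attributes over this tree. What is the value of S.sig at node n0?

25

1. n2.live = "xq"  ["xq"]
2. n2.tag = 7  [7]
3. n3.lab = true  [true]
4. n3.live = 14  [C.tag + 7]
5. n4.wid = -5  [terminal]
6. n3.wid = 7  [7]
7. n3.fin = "mp"  ["mp"]
8. n2.mk = "xqv"  [C.live ++ "v"]
9. n2.key = false  [D.wid > 7]
10. n5.live = "qz"  ["qz"]
11. n5.tag = 2  [len(C₀.mk) - 1]
12. n7.fin = false  [terminal]
13. n8.wid = 7  [terminal]
14. n6.idx = 16  [a.wid * -2 + 30]
15. n6.wid = "mm"  ["mm"]
16. n10.wid = 11  [terminal]
17. n11.wid = 29  [terminal]
18. n9.mk = "yy"  ["yy"]
19. n9.idx = true  [a₁.wid > 28]
20. n5.mk = "qmm"  ["q" ++ A.wid]
21. n5.key = true  [E.idx == true]
22. n1.mk = "xqvw"  [C₀.mk ++ "w"]
23. n1.idx = true  [C₁.key == true]
24. n0.sig = 25  [len(E.mk) + 21]
25. n0.val = true  [E.idx == true]
26. n0.fin = -7  [len(E.mk) - 11]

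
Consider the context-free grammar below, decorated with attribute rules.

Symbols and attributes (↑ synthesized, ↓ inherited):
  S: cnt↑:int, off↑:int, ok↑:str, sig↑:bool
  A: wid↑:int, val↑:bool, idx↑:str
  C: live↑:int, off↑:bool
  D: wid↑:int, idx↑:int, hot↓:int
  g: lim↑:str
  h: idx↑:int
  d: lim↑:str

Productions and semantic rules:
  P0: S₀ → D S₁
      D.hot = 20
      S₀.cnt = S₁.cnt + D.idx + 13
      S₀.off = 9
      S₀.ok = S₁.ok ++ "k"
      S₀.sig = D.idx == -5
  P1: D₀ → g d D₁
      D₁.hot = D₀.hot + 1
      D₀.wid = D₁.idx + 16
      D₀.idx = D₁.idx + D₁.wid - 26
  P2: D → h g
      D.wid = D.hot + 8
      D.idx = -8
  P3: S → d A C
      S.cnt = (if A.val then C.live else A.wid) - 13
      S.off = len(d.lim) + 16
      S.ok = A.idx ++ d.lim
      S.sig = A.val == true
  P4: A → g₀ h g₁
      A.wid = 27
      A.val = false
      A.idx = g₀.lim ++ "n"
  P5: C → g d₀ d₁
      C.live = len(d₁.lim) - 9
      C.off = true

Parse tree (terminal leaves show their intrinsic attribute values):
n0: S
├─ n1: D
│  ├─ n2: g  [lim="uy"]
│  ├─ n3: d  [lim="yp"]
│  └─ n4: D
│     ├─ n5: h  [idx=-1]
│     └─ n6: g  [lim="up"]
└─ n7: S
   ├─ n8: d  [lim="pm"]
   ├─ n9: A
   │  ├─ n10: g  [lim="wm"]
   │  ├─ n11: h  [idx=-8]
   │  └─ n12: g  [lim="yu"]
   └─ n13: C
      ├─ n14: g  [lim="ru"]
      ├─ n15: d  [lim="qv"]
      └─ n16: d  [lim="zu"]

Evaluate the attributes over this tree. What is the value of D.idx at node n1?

1. n1.hot = 20  [20]
2. n2.lim = "uy"  [terminal]
3. n3.lim = "yp"  [terminal]
4. n4.hot = 21  [D₀.hot + 1]
5. n5.idx = -1  [terminal]
6. n6.lim = "up"  [terminal]
7. n4.wid = 29  [D.hot + 8]
8. n4.idx = -8  [-8]
9. n1.wid = 8  [D₁.idx + 16]
10. n1.idx = -5  [D₁.idx + D₁.wid - 26]
11. n8.lim = "pm"  [terminal]
12. n10.lim = "wm"  [terminal]
13. n11.idx = -8  [terminal]
14. n12.lim = "yu"  [terminal]
15. n9.wid = 27  [27]
16. n9.val = false  [false]
17. n9.idx = "wmn"  [g₀.lim ++ "n"]
18. n14.lim = "ru"  [terminal]
19. n15.lim = "qv"  [terminal]
20. n16.lim = "zu"  [terminal]
21. n13.live = -7  [len(d₁.lim) - 9]
22. n13.off = true  [true]
23. n7.cnt = 14  [(if A.val then C.live else A.wid) - 13]
24. n7.off = 18  [len(d.lim) + 16]
25. n7.ok = "wmnpm"  [A.idx ++ d.lim]
26. n7.sig = false  [A.val == true]
27. n0.cnt = 22  [S₁.cnt + D.idx + 13]
28. n0.off = 9  [9]
29. n0.ok = "wmnpmk"  [S₁.ok ++ "k"]
30. n0.sig = true  [D.idx == -5]

-5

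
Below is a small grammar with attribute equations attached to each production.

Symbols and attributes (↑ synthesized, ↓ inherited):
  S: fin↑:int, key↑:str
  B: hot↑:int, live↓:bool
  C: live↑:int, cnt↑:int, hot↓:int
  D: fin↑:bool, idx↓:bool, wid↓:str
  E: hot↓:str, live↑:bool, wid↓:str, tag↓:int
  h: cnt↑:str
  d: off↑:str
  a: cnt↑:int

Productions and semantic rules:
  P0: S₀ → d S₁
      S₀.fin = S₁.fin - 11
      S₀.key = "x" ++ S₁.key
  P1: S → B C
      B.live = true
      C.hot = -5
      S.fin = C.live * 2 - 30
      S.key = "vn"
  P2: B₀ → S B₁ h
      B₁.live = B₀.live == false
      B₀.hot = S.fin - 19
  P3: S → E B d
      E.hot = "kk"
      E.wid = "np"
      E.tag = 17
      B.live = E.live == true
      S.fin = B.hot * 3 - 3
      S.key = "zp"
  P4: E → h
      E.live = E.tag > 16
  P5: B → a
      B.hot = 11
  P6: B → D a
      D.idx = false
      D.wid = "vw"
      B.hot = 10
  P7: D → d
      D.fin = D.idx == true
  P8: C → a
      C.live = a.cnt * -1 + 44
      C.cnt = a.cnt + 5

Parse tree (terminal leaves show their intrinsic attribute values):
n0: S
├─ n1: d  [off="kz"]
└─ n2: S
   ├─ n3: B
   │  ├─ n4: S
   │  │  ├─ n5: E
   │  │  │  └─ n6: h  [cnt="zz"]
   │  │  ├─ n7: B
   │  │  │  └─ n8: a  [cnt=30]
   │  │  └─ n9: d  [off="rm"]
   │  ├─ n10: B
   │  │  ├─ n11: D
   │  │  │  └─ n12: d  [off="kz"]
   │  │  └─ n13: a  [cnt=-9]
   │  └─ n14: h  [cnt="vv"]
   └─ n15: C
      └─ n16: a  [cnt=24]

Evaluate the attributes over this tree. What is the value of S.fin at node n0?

-1

1. n1.off = "kz"  [terminal]
2. n3.live = true  [true]
3. n5.hot = "kk"  ["kk"]
4. n5.wid = "np"  ["np"]
5. n5.tag = 17  [17]
6. n6.cnt = "zz"  [terminal]
7. n5.live = true  [E.tag > 16]
8. n7.live = true  [E.live == true]
9. n8.cnt = 30  [terminal]
10. n7.hot = 11  [11]
11. n9.off = "rm"  [terminal]
12. n4.fin = 30  [B.hot * 3 - 3]
13. n4.key = "zp"  ["zp"]
14. n10.live = false  [B₀.live == false]
15. n11.idx = false  [false]
16. n11.wid = "vw"  ["vw"]
17. n12.off = "kz"  [terminal]
18. n11.fin = false  [D.idx == true]
19. n13.cnt = -9  [terminal]
20. n10.hot = 10  [10]
21. n14.cnt = "vv"  [terminal]
22. n3.hot = 11  [S.fin - 19]
23. n15.hot = -5  [-5]
24. n16.cnt = 24  [terminal]
25. n15.live = 20  [a.cnt * -1 + 44]
26. n15.cnt = 29  [a.cnt + 5]
27. n2.fin = 10  [C.live * 2 - 30]
28. n2.key = "vn"  ["vn"]
29. n0.fin = -1  [S₁.fin - 11]
30. n0.key = "xvn"  ["x" ++ S₁.key]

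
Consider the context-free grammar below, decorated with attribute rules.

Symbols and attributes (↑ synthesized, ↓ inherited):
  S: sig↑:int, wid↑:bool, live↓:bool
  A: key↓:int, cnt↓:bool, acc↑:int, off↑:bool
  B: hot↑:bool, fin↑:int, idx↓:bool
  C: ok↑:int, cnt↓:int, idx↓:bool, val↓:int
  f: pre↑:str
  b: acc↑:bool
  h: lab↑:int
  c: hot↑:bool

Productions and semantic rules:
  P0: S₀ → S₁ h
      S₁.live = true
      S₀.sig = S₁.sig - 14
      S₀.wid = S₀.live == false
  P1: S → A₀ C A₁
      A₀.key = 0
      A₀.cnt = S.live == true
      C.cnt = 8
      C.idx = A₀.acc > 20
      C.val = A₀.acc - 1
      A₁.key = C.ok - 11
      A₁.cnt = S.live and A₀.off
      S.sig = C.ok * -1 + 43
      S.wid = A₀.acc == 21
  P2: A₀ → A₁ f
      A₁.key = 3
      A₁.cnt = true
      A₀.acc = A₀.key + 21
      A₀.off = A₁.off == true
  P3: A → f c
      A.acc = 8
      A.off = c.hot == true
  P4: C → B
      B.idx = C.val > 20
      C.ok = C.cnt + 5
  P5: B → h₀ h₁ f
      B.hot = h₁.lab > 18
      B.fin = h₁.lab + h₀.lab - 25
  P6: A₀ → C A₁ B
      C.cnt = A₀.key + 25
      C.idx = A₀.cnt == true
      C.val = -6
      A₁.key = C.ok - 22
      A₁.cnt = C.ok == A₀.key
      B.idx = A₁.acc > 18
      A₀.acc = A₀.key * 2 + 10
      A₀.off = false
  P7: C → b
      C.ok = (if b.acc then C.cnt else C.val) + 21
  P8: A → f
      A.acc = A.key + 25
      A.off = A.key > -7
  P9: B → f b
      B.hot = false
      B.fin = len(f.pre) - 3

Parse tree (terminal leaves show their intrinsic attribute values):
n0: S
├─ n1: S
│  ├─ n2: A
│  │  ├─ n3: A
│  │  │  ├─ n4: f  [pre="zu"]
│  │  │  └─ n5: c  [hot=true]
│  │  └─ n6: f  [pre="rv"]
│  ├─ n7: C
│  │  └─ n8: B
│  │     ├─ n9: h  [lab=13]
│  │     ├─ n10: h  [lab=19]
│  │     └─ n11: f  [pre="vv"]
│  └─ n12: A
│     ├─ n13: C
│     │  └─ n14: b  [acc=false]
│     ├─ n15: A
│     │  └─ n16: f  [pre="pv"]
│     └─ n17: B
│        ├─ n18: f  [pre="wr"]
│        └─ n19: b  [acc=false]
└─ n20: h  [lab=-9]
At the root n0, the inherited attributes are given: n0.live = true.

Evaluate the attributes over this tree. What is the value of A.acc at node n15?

1. n0.live = true  [given at root]
2. n1.live = true  [true]
3. n2.key = 0  [0]
4. n2.cnt = true  [S.live == true]
5. n3.key = 3  [3]
6. n3.cnt = true  [true]
7. n4.pre = "zu"  [terminal]
8. n5.hot = true  [terminal]
9. n3.acc = 8  [8]
10. n3.off = true  [c.hot == true]
11. n6.pre = "rv"  [terminal]
12. n2.acc = 21  [A₀.key + 21]
13. n2.off = true  [A₁.off == true]
14. n7.cnt = 8  [8]
15. n7.idx = true  [A₀.acc > 20]
16. n7.val = 20  [A₀.acc - 1]
17. n8.idx = false  [C.val > 20]
18. n9.lab = 13  [terminal]
19. n10.lab = 19  [terminal]
20. n11.pre = "vv"  [terminal]
21. n8.hot = true  [h₁.lab > 18]
22. n8.fin = 7  [h₁.lab + h₀.lab - 25]
23. n7.ok = 13  [C.cnt + 5]
24. n12.key = 2  [C.ok - 11]
25. n12.cnt = true  [S.live and A₀.off]
26. n13.cnt = 27  [A₀.key + 25]
27. n13.idx = true  [A₀.cnt == true]
28. n13.val = -6  [-6]
29. n14.acc = false  [terminal]
30. n13.ok = 15  [(if b.acc then C.cnt else C.val) + 21]
31. n15.key = -7  [C.ok - 22]
32. n15.cnt = false  [C.ok == A₀.key]
33. n16.pre = "pv"  [terminal]
34. n15.acc = 18  [A.key + 25]
35. n15.off = false  [A.key > -7]
36. n17.idx = false  [A₁.acc > 18]
37. n18.pre = "wr"  [terminal]
38. n19.acc = false  [terminal]
39. n17.hot = false  [false]
40. n17.fin = -1  [len(f.pre) - 3]
41. n12.acc = 14  [A₀.key * 2 + 10]
42. n12.off = false  [false]
43. n1.sig = 30  [C.ok * -1 + 43]
44. n1.wid = true  [A₀.acc == 21]
45. n20.lab = -9  [terminal]
46. n0.sig = 16  [S₁.sig - 14]
47. n0.wid = false  [S₀.live == false]

18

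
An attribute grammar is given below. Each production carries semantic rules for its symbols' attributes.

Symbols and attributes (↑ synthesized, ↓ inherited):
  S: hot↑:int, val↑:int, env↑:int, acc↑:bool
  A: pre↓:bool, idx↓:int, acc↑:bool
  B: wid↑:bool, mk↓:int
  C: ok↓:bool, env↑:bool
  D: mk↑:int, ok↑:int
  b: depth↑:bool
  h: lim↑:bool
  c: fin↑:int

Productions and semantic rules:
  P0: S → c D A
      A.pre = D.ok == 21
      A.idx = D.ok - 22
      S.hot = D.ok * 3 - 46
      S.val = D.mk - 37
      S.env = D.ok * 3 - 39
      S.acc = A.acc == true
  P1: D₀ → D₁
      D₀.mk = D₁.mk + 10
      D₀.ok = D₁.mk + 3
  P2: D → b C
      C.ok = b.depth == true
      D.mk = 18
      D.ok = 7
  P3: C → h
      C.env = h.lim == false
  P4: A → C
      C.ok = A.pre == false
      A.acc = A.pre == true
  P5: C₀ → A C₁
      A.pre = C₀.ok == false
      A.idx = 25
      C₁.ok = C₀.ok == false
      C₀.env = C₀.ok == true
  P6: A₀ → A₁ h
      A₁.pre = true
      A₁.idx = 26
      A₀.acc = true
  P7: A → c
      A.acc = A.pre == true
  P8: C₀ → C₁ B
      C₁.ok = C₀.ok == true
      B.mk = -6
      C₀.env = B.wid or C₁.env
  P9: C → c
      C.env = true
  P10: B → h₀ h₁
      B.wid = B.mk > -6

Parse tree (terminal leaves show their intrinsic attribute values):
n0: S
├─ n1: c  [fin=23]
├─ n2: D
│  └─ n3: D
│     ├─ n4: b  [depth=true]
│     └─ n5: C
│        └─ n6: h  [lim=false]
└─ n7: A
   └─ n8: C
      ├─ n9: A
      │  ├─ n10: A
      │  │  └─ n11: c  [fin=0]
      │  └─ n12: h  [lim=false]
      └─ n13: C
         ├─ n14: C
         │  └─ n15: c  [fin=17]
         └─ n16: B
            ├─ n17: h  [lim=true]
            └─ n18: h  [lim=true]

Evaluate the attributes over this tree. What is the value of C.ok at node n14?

1. n1.fin = 23  [terminal]
2. n4.depth = true  [terminal]
3. n5.ok = true  [b.depth == true]
4. n6.lim = false  [terminal]
5. n5.env = true  [h.lim == false]
6. n3.mk = 18  [18]
7. n3.ok = 7  [7]
8. n2.mk = 28  [D₁.mk + 10]
9. n2.ok = 21  [D₁.mk + 3]
10. n7.pre = true  [D.ok == 21]
11. n7.idx = -1  [D.ok - 22]
12. n8.ok = false  [A.pre == false]
13. n9.pre = true  [C₀.ok == false]
14. n9.idx = 25  [25]
15. n10.pre = true  [true]
16. n10.idx = 26  [26]
17. n11.fin = 0  [terminal]
18. n10.acc = true  [A.pre == true]
19. n12.lim = false  [terminal]
20. n9.acc = true  [true]
21. n13.ok = true  [C₀.ok == false]
22. n14.ok = true  [C₀.ok == true]
23. n15.fin = 17  [terminal]
24. n14.env = true  [true]
25. n16.mk = -6  [-6]
26. n17.lim = true  [terminal]
27. n18.lim = true  [terminal]
28. n16.wid = false  [B.mk > -6]
29. n13.env = true  [B.wid or C₁.env]
30. n8.env = false  [C₀.ok == true]
31. n7.acc = true  [A.pre == true]
32. n0.hot = 17  [D.ok * 3 - 46]
33. n0.val = -9  [D.mk - 37]
34. n0.env = 24  [D.ok * 3 - 39]
35. n0.acc = true  [A.acc == true]

true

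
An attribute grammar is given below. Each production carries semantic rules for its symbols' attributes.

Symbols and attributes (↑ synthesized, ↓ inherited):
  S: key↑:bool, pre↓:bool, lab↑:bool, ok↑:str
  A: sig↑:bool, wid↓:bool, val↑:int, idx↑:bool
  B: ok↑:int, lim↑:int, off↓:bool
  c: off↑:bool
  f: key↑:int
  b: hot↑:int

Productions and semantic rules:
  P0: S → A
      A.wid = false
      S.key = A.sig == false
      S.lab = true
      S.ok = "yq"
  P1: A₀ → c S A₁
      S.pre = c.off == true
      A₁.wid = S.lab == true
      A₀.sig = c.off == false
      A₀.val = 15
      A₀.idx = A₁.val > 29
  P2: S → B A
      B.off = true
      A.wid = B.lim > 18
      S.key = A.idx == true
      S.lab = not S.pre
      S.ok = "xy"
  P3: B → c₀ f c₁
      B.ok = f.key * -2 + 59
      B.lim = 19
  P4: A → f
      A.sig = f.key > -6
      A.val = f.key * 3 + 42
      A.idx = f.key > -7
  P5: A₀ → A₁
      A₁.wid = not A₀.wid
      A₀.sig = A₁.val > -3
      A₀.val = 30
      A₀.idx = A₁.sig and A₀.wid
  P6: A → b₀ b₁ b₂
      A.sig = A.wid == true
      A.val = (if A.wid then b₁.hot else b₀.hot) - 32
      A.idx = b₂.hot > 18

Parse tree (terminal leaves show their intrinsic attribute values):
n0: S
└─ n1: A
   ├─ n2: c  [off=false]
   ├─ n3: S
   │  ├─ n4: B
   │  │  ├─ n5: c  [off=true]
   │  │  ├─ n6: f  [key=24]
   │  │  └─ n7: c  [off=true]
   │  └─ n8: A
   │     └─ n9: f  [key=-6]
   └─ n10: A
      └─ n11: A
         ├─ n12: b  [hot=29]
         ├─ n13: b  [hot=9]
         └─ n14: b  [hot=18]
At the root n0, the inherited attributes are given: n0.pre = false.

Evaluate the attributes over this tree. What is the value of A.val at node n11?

1. n0.pre = false  [given at root]
2. n1.wid = false  [false]
3. n2.off = false  [terminal]
4. n3.pre = false  [c.off == true]
5. n4.off = true  [true]
6. n5.off = true  [terminal]
7. n6.key = 24  [terminal]
8. n7.off = true  [terminal]
9. n4.ok = 11  [f.key * -2 + 59]
10. n4.lim = 19  [19]
11. n8.wid = true  [B.lim > 18]
12. n9.key = -6  [terminal]
13. n8.sig = false  [f.key > -6]
14. n8.val = 24  [f.key * 3 + 42]
15. n8.idx = true  [f.key > -7]
16. n3.key = true  [A.idx == true]
17. n3.lab = true  [not S.pre]
18. n3.ok = "xy"  ["xy"]
19. n10.wid = true  [S.lab == true]
20. n11.wid = false  [not A₀.wid]
21. n12.hot = 29  [terminal]
22. n13.hot = 9  [terminal]
23. n14.hot = 18  [terminal]
24. n11.sig = false  [A.wid == true]
25. n11.val = -3  [(if A.wid then b₁.hot else b₀.hot) - 32]
26. n11.idx = false  [b₂.hot > 18]
27. n10.sig = false  [A₁.val > -3]
28. n10.val = 30  [30]
29. n10.idx = false  [A₁.sig and A₀.wid]
30. n1.sig = true  [c.off == false]
31. n1.val = 15  [15]
32. n1.idx = true  [A₁.val > 29]
33. n0.key = false  [A.sig == false]
34. n0.lab = true  [true]
35. n0.ok = "yq"  ["yq"]

-3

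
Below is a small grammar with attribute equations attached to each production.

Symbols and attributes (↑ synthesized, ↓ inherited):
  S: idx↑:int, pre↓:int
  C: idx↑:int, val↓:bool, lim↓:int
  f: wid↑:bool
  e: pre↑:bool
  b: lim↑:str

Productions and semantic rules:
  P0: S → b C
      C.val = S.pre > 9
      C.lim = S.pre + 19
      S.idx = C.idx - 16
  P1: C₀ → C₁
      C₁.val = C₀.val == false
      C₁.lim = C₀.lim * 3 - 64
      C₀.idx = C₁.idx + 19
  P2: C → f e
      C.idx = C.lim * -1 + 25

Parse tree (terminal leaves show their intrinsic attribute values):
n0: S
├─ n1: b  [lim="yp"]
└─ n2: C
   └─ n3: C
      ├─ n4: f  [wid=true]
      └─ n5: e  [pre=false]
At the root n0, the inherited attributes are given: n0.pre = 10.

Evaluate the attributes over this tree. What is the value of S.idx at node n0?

5

1. n0.pre = 10  [given at root]
2. n1.lim = "yp"  [terminal]
3. n2.val = true  [S.pre > 9]
4. n2.lim = 29  [S.pre + 19]
5. n3.val = false  [C₀.val == false]
6. n3.lim = 23  [C₀.lim * 3 - 64]
7. n4.wid = true  [terminal]
8. n5.pre = false  [terminal]
9. n3.idx = 2  [C.lim * -1 + 25]
10. n2.idx = 21  [C₁.idx + 19]
11. n0.idx = 5  [C.idx - 16]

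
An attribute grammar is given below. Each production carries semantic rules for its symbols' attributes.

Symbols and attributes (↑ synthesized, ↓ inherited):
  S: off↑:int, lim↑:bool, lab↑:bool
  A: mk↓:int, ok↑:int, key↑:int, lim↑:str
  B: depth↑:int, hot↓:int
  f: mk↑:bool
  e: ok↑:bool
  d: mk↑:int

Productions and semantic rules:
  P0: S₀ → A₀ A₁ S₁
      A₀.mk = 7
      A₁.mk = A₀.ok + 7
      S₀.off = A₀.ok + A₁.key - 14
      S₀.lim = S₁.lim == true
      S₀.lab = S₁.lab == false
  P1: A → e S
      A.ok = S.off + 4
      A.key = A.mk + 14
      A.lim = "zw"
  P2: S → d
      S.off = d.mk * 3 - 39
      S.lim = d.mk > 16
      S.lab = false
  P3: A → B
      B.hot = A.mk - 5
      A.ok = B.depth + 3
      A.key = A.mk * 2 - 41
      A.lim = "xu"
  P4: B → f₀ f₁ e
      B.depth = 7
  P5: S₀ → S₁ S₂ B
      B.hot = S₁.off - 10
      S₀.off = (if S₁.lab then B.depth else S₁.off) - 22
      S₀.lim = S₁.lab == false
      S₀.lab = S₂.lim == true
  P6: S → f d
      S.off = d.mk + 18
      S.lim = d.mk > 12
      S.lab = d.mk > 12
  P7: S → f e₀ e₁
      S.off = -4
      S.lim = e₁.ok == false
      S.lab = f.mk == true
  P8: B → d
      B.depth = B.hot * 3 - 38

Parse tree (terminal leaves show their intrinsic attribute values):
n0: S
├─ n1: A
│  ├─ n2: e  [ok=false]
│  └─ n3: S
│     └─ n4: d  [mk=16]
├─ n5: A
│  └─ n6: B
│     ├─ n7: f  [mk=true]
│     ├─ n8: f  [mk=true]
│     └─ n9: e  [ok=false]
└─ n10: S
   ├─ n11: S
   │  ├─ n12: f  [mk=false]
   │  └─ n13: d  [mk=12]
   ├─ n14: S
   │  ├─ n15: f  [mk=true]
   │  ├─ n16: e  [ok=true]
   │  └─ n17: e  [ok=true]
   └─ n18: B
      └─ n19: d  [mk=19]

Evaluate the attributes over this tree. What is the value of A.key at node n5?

1. n1.mk = 7  [7]
2. n2.ok = false  [terminal]
3. n4.mk = 16  [terminal]
4. n3.off = 9  [d.mk * 3 - 39]
5. n3.lim = false  [d.mk > 16]
6. n3.lab = false  [false]
7. n1.ok = 13  [S.off + 4]
8. n1.key = 21  [A.mk + 14]
9. n1.lim = "zw"  ["zw"]
10. n5.mk = 20  [A₀.ok + 7]
11. n6.hot = 15  [A.mk - 5]
12. n7.mk = true  [terminal]
13. n8.mk = true  [terminal]
14. n9.ok = false  [terminal]
15. n6.depth = 7  [7]
16. n5.ok = 10  [B.depth + 3]
17. n5.key = -1  [A.mk * 2 - 41]
18. n5.lim = "xu"  ["xu"]
19. n12.mk = false  [terminal]
20. n13.mk = 12  [terminal]
21. n11.off = 30  [d.mk + 18]
22. n11.lim = false  [d.mk > 12]
23. n11.lab = false  [d.mk > 12]
24. n15.mk = true  [terminal]
25. n16.ok = true  [terminal]
26. n17.ok = true  [terminal]
27. n14.off = -4  [-4]
28. n14.lim = false  [e₁.ok == false]
29. n14.lab = true  [f.mk == true]
30. n18.hot = 20  [S₁.off - 10]
31. n19.mk = 19  [terminal]
32. n18.depth = 22  [B.hot * 3 - 38]
33. n10.off = 8  [(if S₁.lab then B.depth else S₁.off) - 22]
34. n10.lim = true  [S₁.lab == false]
35. n10.lab = false  [S₂.lim == true]
36. n0.off = -2  [A₀.ok + A₁.key - 14]
37. n0.lim = true  [S₁.lim == true]
38. n0.lab = true  [S₁.lab == false]

-1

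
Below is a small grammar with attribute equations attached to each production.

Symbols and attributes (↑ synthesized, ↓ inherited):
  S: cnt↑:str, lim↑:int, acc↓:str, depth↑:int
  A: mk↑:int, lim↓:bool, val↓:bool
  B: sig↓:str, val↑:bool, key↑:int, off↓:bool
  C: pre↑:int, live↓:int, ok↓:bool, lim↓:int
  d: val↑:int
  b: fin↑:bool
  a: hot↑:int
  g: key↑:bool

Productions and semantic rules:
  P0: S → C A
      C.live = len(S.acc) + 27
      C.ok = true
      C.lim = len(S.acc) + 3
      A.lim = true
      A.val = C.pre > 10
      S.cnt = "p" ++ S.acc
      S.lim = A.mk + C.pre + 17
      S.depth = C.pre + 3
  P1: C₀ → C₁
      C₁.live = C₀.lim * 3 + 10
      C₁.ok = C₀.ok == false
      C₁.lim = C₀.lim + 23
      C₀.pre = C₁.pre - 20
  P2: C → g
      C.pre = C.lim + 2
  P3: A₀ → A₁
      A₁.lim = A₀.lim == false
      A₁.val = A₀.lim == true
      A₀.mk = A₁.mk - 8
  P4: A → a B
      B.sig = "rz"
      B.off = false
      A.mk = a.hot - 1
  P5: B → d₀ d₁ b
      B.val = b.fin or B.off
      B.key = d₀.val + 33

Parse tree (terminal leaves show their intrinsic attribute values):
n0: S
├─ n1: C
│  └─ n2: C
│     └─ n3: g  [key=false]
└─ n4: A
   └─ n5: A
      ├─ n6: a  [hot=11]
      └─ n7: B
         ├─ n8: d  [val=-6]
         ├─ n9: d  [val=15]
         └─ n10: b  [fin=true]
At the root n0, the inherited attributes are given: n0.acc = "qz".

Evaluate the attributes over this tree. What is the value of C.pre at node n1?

1. n0.acc = "qz"  [given at root]
2. n1.live = 29  [len(S.acc) + 27]
3. n1.ok = true  [true]
4. n1.lim = 5  [len(S.acc) + 3]
5. n2.live = 25  [C₀.lim * 3 + 10]
6. n2.ok = false  [C₀.ok == false]
7. n2.lim = 28  [C₀.lim + 23]
8. n3.key = false  [terminal]
9. n2.pre = 30  [C.lim + 2]
10. n1.pre = 10  [C₁.pre - 20]
11. n4.lim = true  [true]
12. n4.val = false  [C.pre > 10]
13. n5.lim = false  [A₀.lim == false]
14. n5.val = true  [A₀.lim == true]
15. n6.hot = 11  [terminal]
16. n7.sig = "rz"  ["rz"]
17. n7.off = false  [false]
18. n8.val = -6  [terminal]
19. n9.val = 15  [terminal]
20. n10.fin = true  [terminal]
21. n7.val = true  [b.fin or B.off]
22. n7.key = 27  [d₀.val + 33]
23. n5.mk = 10  [a.hot - 1]
24. n4.mk = 2  [A₁.mk - 8]
25. n0.cnt = "pqz"  ["p" ++ S.acc]
26. n0.lim = 29  [A.mk + C.pre + 17]
27. n0.depth = 13  [C.pre + 3]

10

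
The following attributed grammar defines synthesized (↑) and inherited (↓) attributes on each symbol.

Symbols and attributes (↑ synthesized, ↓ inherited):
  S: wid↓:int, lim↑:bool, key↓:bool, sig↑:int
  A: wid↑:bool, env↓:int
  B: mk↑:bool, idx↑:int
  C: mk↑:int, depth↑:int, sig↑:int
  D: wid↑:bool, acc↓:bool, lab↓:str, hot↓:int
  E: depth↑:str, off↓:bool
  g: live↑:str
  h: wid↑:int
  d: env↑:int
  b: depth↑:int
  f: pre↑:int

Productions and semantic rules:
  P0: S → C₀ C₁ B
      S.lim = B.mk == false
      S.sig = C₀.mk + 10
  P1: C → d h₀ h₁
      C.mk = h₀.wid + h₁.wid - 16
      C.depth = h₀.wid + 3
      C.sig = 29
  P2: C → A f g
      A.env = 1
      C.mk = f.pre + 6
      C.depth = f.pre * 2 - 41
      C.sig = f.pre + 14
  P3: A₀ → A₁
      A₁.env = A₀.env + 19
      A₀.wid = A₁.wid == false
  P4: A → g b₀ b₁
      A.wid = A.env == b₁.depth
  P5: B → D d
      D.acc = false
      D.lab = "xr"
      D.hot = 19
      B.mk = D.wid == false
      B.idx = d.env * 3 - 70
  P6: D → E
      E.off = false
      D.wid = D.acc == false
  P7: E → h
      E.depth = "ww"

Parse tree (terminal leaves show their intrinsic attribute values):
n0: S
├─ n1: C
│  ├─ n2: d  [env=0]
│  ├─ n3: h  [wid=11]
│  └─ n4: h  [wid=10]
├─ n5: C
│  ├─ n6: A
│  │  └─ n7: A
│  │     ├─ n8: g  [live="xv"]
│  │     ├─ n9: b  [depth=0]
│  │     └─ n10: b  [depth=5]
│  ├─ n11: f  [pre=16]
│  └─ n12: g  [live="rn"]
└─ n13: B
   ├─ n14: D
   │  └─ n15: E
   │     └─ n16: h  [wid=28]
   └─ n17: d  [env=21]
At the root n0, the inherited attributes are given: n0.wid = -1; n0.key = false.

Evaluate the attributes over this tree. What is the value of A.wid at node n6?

true

1. n0.wid = -1  [given at root]
2. n0.key = false  [given at root]
3. n2.env = 0  [terminal]
4. n3.wid = 11  [terminal]
5. n4.wid = 10  [terminal]
6. n1.mk = 5  [h₀.wid + h₁.wid - 16]
7. n1.depth = 14  [h₀.wid + 3]
8. n1.sig = 29  [29]
9. n6.env = 1  [1]
10. n7.env = 20  [A₀.env + 19]
11. n8.live = "xv"  [terminal]
12. n9.depth = 0  [terminal]
13. n10.depth = 5  [terminal]
14. n7.wid = false  [A.env == b₁.depth]
15. n6.wid = true  [A₁.wid == false]
16. n11.pre = 16  [terminal]
17. n12.live = "rn"  [terminal]
18. n5.mk = 22  [f.pre + 6]
19. n5.depth = -9  [f.pre * 2 - 41]
20. n5.sig = 30  [f.pre + 14]
21. n14.acc = false  [false]
22. n14.lab = "xr"  ["xr"]
23. n14.hot = 19  [19]
24. n15.off = false  [false]
25. n16.wid = 28  [terminal]
26. n15.depth = "ww"  ["ww"]
27. n14.wid = true  [D.acc == false]
28. n17.env = 21  [terminal]
29. n13.mk = false  [D.wid == false]
30. n13.idx = -7  [d.env * 3 - 70]
31. n0.lim = true  [B.mk == false]
32. n0.sig = 15  [C₀.mk + 10]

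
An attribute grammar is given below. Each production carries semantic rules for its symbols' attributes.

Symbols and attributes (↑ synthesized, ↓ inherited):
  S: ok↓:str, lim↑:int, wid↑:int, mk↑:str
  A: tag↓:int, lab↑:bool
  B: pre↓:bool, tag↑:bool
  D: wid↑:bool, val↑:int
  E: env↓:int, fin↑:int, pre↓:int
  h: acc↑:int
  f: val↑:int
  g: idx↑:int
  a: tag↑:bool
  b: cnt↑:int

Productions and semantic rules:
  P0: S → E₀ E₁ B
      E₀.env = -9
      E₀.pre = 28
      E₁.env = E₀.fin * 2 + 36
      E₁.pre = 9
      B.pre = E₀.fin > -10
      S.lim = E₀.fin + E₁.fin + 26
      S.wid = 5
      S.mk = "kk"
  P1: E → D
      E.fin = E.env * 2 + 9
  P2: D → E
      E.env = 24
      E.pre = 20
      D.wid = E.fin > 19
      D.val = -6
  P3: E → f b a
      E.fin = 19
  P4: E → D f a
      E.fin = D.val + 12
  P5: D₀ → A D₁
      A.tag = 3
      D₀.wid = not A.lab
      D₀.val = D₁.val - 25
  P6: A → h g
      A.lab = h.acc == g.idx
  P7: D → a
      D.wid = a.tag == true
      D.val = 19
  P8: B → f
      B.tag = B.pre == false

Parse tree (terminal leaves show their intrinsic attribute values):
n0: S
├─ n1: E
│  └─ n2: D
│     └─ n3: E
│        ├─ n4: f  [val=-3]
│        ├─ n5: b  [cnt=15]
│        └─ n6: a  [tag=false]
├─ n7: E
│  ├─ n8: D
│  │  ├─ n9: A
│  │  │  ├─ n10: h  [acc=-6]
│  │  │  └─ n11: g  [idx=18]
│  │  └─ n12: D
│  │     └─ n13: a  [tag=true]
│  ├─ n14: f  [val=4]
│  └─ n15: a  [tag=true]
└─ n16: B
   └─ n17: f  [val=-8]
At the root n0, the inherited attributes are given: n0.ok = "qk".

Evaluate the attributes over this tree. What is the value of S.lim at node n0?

23

1. n0.ok = "qk"  [given at root]
2. n1.env = -9  [-9]
3. n1.pre = 28  [28]
4. n3.env = 24  [24]
5. n3.pre = 20  [20]
6. n4.val = -3  [terminal]
7. n5.cnt = 15  [terminal]
8. n6.tag = false  [terminal]
9. n3.fin = 19  [19]
10. n2.wid = false  [E.fin > 19]
11. n2.val = -6  [-6]
12. n1.fin = -9  [E.env * 2 + 9]
13. n7.env = 18  [E₀.fin * 2 + 36]
14. n7.pre = 9  [9]
15. n9.tag = 3  [3]
16. n10.acc = -6  [terminal]
17. n11.idx = 18  [terminal]
18. n9.lab = false  [h.acc == g.idx]
19. n13.tag = true  [terminal]
20. n12.wid = true  [a.tag == true]
21. n12.val = 19  [19]
22. n8.wid = true  [not A.lab]
23. n8.val = -6  [D₁.val - 25]
24. n14.val = 4  [terminal]
25. n15.tag = true  [terminal]
26. n7.fin = 6  [D.val + 12]
27. n16.pre = true  [E₀.fin > -10]
28. n17.val = -8  [terminal]
29. n16.tag = false  [B.pre == false]
30. n0.lim = 23  [E₀.fin + E₁.fin + 26]
31. n0.wid = 5  [5]
32. n0.mk = "kk"  ["kk"]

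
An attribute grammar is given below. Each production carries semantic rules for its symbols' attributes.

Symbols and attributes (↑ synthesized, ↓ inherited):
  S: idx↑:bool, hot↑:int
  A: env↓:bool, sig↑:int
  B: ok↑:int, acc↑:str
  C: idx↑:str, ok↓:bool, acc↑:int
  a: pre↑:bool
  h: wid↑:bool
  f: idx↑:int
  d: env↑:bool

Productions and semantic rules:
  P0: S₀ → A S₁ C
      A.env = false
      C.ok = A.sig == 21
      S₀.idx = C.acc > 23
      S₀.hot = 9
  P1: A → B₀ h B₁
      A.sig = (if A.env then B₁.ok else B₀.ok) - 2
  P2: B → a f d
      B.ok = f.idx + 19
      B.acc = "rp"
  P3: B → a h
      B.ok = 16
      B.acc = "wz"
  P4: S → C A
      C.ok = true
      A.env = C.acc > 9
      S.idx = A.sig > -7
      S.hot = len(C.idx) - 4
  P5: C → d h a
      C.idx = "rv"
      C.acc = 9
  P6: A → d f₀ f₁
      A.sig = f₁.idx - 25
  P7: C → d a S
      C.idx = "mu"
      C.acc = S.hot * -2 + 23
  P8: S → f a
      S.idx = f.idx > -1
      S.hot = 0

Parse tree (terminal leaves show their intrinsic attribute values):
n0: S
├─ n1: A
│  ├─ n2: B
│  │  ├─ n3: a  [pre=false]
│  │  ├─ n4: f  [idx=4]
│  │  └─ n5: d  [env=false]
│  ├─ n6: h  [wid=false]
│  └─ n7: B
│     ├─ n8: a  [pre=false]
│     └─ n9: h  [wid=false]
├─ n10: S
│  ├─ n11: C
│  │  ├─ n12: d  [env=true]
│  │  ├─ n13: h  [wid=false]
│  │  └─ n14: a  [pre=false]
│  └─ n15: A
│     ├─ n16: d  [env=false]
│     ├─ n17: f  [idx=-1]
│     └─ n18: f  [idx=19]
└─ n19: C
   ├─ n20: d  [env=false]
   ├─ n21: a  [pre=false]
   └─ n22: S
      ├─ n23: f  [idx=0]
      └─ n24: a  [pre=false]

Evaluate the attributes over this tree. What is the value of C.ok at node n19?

true

1. n1.env = false  [false]
2. n3.pre = false  [terminal]
3. n4.idx = 4  [terminal]
4. n5.env = false  [terminal]
5. n2.ok = 23  [f.idx + 19]
6. n2.acc = "rp"  ["rp"]
7. n6.wid = false  [terminal]
8. n8.pre = false  [terminal]
9. n9.wid = false  [terminal]
10. n7.ok = 16  [16]
11. n7.acc = "wz"  ["wz"]
12. n1.sig = 21  [(if A.env then B₁.ok else B₀.ok) - 2]
13. n11.ok = true  [true]
14. n12.env = true  [terminal]
15. n13.wid = false  [terminal]
16. n14.pre = false  [terminal]
17. n11.idx = "rv"  ["rv"]
18. n11.acc = 9  [9]
19. n15.env = false  [C.acc > 9]
20. n16.env = false  [terminal]
21. n17.idx = -1  [terminal]
22. n18.idx = 19  [terminal]
23. n15.sig = -6  [f₁.idx - 25]
24. n10.idx = true  [A.sig > -7]
25. n10.hot = -2  [len(C.idx) - 4]
26. n19.ok = true  [A.sig == 21]
27. n20.env = false  [terminal]
28. n21.pre = false  [terminal]
29. n23.idx = 0  [terminal]
30. n24.pre = false  [terminal]
31. n22.idx = true  [f.idx > -1]
32. n22.hot = 0  [0]
33. n19.idx = "mu"  ["mu"]
34. n19.acc = 23  [S.hot * -2 + 23]
35. n0.idx = false  [C.acc > 23]
36. n0.hot = 9  [9]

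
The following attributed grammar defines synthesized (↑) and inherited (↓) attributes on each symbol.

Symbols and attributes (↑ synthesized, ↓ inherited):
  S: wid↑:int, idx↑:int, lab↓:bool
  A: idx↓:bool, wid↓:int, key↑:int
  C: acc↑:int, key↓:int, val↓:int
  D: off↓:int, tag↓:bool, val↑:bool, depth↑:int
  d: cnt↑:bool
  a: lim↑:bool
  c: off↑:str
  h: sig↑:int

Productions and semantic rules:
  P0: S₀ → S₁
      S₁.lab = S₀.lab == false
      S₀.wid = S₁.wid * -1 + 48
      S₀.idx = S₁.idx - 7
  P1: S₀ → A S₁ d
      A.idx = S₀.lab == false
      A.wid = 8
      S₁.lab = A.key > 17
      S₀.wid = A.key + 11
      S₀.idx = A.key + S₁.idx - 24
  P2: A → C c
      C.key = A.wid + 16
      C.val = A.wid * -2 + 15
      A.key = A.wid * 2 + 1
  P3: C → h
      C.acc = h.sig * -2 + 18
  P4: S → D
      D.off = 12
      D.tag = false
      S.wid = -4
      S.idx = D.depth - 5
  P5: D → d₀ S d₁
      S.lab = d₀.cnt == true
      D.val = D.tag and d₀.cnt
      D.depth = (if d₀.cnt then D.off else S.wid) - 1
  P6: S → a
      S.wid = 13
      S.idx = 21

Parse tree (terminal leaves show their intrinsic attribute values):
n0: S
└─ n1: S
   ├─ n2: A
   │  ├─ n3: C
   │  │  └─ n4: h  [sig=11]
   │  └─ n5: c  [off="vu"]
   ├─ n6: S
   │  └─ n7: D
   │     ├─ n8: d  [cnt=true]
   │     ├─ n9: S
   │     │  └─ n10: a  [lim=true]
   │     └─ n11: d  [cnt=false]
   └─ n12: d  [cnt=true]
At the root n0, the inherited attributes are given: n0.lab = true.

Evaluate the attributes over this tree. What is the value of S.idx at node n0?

-8

1. n0.lab = true  [given at root]
2. n1.lab = false  [S₀.lab == false]
3. n2.idx = true  [S₀.lab == false]
4. n2.wid = 8  [8]
5. n3.key = 24  [A.wid + 16]
6. n3.val = -1  [A.wid * -2 + 15]
7. n4.sig = 11  [terminal]
8. n3.acc = -4  [h.sig * -2 + 18]
9. n5.off = "vu"  [terminal]
10. n2.key = 17  [A.wid * 2 + 1]
11. n6.lab = false  [A.key > 17]
12. n7.off = 12  [12]
13. n7.tag = false  [false]
14. n8.cnt = true  [terminal]
15. n9.lab = true  [d₀.cnt == true]
16. n10.lim = true  [terminal]
17. n9.wid = 13  [13]
18. n9.idx = 21  [21]
19. n11.cnt = false  [terminal]
20. n7.val = false  [D.tag and d₀.cnt]
21. n7.depth = 11  [(if d₀.cnt then D.off else S.wid) - 1]
22. n6.wid = -4  [-4]
23. n6.idx = 6  [D.depth - 5]
24. n12.cnt = true  [terminal]
25. n1.wid = 28  [A.key + 11]
26. n1.idx = -1  [A.key + S₁.idx - 24]
27. n0.wid = 20  [S₁.wid * -1 + 48]
28. n0.idx = -8  [S₁.idx - 7]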